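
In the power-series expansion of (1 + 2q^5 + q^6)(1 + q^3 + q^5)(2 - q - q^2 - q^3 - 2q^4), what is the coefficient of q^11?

-3

(1 + 2q^5 + q^6) has coefficients 1,0,0,0,0,2,1 for degrees 0…6.
(1 + q^3 + q^5) has coefficients 1,0,0,1,0,1,0,0,0,0,0,0 for degrees 0…11.
Finally multiplying by (2 - q - q^2 - q^3 - 2q^4), the product of all factors after the first has coefficients 2,-1,-1,1,-3,1,-2,-3,-1,-2,0,0 for degrees 0…11.
[q^11] = 1·0 + 2·(-2) + 1·1 = -3.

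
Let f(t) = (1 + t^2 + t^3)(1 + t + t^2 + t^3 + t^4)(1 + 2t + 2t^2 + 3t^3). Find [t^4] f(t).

16

(1 + t^2 + t^3) has coefficients 1,0,1,1 for degrees 0…3.
(1 + t + t^2 + t^3 + t^4) has coefficients 1,1,1,1,1 for degrees 0…4.
Finally multiplying by (1 + 2t + 2t^2 + 3t^3), the product of all factors after the first has coefficients 1,3,5,8,8 for degrees 0…4.
[t^4] = 1·8 + 1·5 + 1·3 = 16.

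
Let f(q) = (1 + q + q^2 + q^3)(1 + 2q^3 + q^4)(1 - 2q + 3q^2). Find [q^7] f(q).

4

(1 + q + q^2 + q^3) has coefficients 1,1,1,1 for degrees 0…3.
(1 + 2q^3 + q^4) has coefficients 1,0,0,2,1,0,0,0 for degrees 0…7.
Finally multiplying by (1 - 2q + 3q^2), the product of all factors after the first has coefficients 1,-2,3,2,-3,4,3,0 for degrees 0…7.
[q^7] = 1·0 + 1·3 + 1·4 + 1·(-3) = 4.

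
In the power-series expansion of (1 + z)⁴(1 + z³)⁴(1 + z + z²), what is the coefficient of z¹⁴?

31

(1 + z)⁴ has coefficients 1,4,6,4,1 for degrees 0…4.
(1 + z³)⁴ has coefficients 1,0,0,4,0,0,6,0,0,4,0,0,1,0,0 for degrees 0…14.
Finally multiplying by (1 + z + z²), the product of all factors after the first has coefficients 1,1,1,4,4,4,6,6,6,4,4,4,1,1,1 for degrees 0…14.
[z¹⁴] = 1·1 + 4·1 + 6·1 + 4·4 + 1·4 = 31.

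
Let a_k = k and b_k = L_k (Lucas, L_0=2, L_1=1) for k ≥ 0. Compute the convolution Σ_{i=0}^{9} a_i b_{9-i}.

309

Write out a_i and b_{9-i} for i = 0,…,9 and sum the products.
Σ = 0·76 + 1·47 + 2·29 + 3·18 + 4·11 + 5·7 + 6·4 + 7·3 + 8·1 + 9·2 = 309.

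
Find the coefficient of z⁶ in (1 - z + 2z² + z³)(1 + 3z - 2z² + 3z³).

(1 - z + 2z² + z³) has coefficients 1,-1,2,1 for degrees 0…3.
(1 + 3z - 2z² + 3z³) has coefficients 1,3,-2,3,0,0,0 for degrees 0…6.
[z⁶] = 1·0 − 1·0 + 2·0 + 1·3 = 3.

3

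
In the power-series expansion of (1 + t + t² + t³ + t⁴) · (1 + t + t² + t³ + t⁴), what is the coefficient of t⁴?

(1 + t + t² + t³ + t⁴) has coefficients 1,1,1,1,1 for degrees 0…4.
(1 + t + t² + t³ + t⁴) has coefficients 1,1,1,1,1 for degrees 0…4.
[t⁴] = 1·1 + 1·1 + 1·1 + 1·1 + 1·1 = 5.

5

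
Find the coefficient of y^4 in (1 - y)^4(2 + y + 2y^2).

10

(1 - y)^4 has coefficients 1,-4,6,-4,1 for degrees 0…4.
(2 + y + 2y^2) has coefficients 2,1,2,0,0 for degrees 0…4.
[y^4] = 1·0 − 4·0 + 6·2 − 4·1 + 1·2 = 10.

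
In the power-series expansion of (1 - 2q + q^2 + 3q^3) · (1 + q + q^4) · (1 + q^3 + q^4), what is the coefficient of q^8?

(1 - 2q + q^2 + 3q^3) has coefficients 1,-2,1,3 for degrees 0…3.
(1 + q + q^4) has coefficients 1,1,0,0,1,0,0,0,0 for degrees 0…8.
Finally multiplying by (1 + q^3 + q^4), the product of all factors after the first has coefficients 1,1,0,1,3,1,0,1,1 for degrees 0…8.
[q^8] = 1·1 − 2·1 + 1·0 + 3·1 = 2.

2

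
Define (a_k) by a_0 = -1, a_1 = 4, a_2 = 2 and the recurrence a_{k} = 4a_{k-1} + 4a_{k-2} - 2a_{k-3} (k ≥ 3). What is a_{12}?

28048880

The ordinary generating function has denominator 1 - 4x - 4x^2 + 2x^3.
Iterating the recurrence: a_0,…,a_{12} = -1, 4, 2, 26, 104, 516, 2428, 11568, 54952, 261224, 1241568, 5901264, 28048880.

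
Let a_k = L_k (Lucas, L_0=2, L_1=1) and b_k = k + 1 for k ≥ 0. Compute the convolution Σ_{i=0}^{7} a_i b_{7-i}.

This is [x^7] in the product of the two ordinary generating functions.
Σ = 2·8 + 1·7 + 3·6 + 4·5 + 7·4 + 11·3 + 18·2 + 29·1 = 187.

187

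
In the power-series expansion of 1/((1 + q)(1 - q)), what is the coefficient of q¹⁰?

1

Partial fractions give a closed form: a_n = (1/2)·(-1)^n + (1/2)·1^n.
At n = 10: a_10 = 1.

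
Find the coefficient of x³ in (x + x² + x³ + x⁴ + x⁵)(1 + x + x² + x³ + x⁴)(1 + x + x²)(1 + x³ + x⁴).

6

(x + x² + x³ + x⁴ + x⁵) has coefficients 0,1,1,1 for degrees 0…3.
(1 + x + x² + x³ + x⁴) has coefficients 1,1,1,1 for degrees 0…3.
Multiplying by (1 + x + x²) gives running coefficients 1,2,3,3 for degrees 0…3.
Finally multiplying by (1 + x³ + x⁴), the product of all factors after the first has coefficients 1,2,3,4 for degrees 0…3.
[x³] = 1·3 + 1·2 + 1·1 = 6.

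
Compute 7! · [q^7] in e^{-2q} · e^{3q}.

The EGF product rule gives c_7 = Σ_{k_1+k_2=7} C(7; k_1,k_2) · ∏ g_i(k_i), where e^{-2q} gives (-2)^k; e^{3q} gives (3)^k.
g_1(k) for k = 0…7: 1, -2, 4, -8, 16, -32, 64, -128.
g_2(k) for k = 0…7: 1, 3, 9, 27, 81, 243, 729, 2187.
c_7 = Σ_k C(7,k)·g_1(k)·g_2(7−k) = 1·1·2187 + 7·(-2)·729 + 21·4·243 + 35·(-8)·81 + 35·16·27 + 21·(-32)·9 + 7·64·3 + 1·(-128)·1 = 2187 − 10206 + 20412 − 22680 + 15120 − 6048 + 1344 − 128 = 1.

1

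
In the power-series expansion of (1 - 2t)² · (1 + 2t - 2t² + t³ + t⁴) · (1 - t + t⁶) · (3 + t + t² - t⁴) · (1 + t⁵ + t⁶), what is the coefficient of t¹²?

-16

(1 - 2t)² has coefficients 1,-4,4 for degrees 0…2.
(1 + 2t - 2t² + t³ + t⁴) has coefficients 1,2,-2,1,1,0,0,0,0,0,0,0,0 for degrees 0…12.
Multiplying by (1 - t + t⁶) gives running coefficients 1,1,-4,3,0,-1,1,2,-2,1,1,0,0 for degrees 0…12.
Multiplying by (3 + t + t² - t⁴) gives running coefficients 3,4,-10,6,-2,-1,6,3,-3,4,1,0,3 for degrees 0…12.
Finally multiplying by (1 + t⁵ + t⁶), the product of all factors after the first has coefficients 3,4,-10,6,-2,2,13,-3,-7,8,-2,5,12 for degrees 0…12.
[t¹²] = 1·12 − 4·5 + 4·(-2) = -16.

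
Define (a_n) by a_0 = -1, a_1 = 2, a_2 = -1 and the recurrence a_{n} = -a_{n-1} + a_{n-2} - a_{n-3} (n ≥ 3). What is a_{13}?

1624

The ordinary generating function has denominator 1 + x - x^2 + x^3.
Iterating the recurrence: a_0,…,a_{13} = -1, 2, -1, 4, -7, 12, -23, 42, -77, 142, -261, 480, -883, 1624.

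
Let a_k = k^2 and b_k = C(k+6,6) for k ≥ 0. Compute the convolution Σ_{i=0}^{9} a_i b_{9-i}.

Write out a_i and b_{9-i} for i = 0,…,9 and sum the products.
Σ = 0·5005 + 1·3003 + 4·1716 + 9·924 + 16·462 + 25·210 + 36·84 + 49·28 + 64·7 + 81·1 = 35750.

35750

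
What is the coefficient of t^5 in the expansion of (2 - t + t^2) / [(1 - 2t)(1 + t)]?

36

The denominator gives the recurrence a_n = a_(n−1) + 2a_(n−2) for n ≥ 3; the numerator fixes a_0 = 2, a_1 = 1, a_2 = 6.
Iterating: 2, 1, 6, 8, 20, 36, so a_5 = 36.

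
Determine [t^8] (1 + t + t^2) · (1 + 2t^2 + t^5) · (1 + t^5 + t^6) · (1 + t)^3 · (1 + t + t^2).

70

(1 + t + t^2) has coefficients 1,1,1 for degrees 0…2.
(1 + 2t^2 + t^5) has coefficients 1,0,2,0,0,1,0,0,0 for degrees 0…8.
Multiplying by (1 + t^5 + t^6) gives running coefficients 1,0,2,0,0,2,1,2,2 for degrees 0…8.
Multiplying by (1 + t)^3 gives running coefficients 1,3,5,7,6,4,7,11,13 for degrees 0…8.
Finally multiplying by (1 + t + t^2), the product of all factors after the first has coefficients 1,4,9,15,18,17,17,22,31 for degrees 0…8.
[t^8] = 1·31 + 1·22 + 1·17 = 70.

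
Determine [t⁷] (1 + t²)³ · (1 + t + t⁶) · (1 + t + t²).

(1 + t²)³ has coefficients 1,0,3,0,3,0,1 for degrees 0…6.
(1 + t + t⁶) has coefficients 1,1,0,0,0,0,1,0 for degrees 0…7.
Finally multiplying by (1 + t + t²), the product of all factors after the first has coefficients 1,2,2,1,0,0,1,1 for degrees 0…7.
[t⁷] = 1·1 + 3·0 + 3·1 + 1·2 = 6.

6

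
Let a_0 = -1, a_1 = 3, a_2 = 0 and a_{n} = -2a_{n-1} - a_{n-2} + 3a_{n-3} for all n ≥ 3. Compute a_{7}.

33

The ordinary generating function has denominator 1 + 2x + x^2 - 3x^3.
Iterating the recurrence: a_0,…,a_{7} = -1, 3, 0, -6, 21, -36, 33, 33.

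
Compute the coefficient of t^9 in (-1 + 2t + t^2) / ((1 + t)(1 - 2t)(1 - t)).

Partial fractions give a closed form: a_n = (-1/3)·(-1)^n + (1/3)·2^n + (-1)·1^n.
At n = 9: a_9 = 170.

170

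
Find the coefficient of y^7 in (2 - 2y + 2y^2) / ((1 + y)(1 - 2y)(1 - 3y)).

Partial fractions give a closed form: a_n = (1/2)·(-1)^n + (-2)·2^n + (7/2)·3^n.
At n = 7: a_7 = 7398.

7398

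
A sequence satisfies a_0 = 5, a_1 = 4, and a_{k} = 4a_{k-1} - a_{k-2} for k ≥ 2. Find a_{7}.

The ordinary generating function has denominator 1 - 4q + q^2.
Iterating the recurrence: a_0,…,a_{7} = 5, 4, 11, 40, 149, 556, 2075, 7744.

7744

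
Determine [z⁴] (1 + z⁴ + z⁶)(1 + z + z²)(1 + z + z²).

2

(1 + z⁴ + z⁶) has coefficients 1,0,0,0,1 for degrees 0…4.
(1 + z + z²) has coefficients 1,1,1,0,0 for degrees 0…4.
Finally multiplying by (1 + z + z²), the product of all factors after the first has coefficients 1,2,3,2,1 for degrees 0…4.
[z⁴] = 1·1 + 1·1 = 2.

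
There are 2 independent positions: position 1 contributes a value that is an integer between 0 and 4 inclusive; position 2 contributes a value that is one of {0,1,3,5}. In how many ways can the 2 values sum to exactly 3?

3

The generating function for the choices is (1 + y + y^2 + y^3 + y^4)·(1 + y + y^3 + y^5); the count is [y^3].
(1 + y + y^2 + y^3 + y^4) has coefficients 1,1,1,1 for degrees 0…3.
(1 + y + y^3 + y^5) has coefficients 1,1,0,1 for degrees 0…3.
[y^3] = 1·1 + 1·0 + 1·1 + 1·1 = 3.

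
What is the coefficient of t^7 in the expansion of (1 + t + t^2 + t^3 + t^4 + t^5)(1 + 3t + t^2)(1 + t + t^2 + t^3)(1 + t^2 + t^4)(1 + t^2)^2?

(1 + t + t^2 + t^3 + t^4 + t^5) has coefficients 1,1,1,1,1,1 for degrees 0…5.
(1 + 3t + t^2) has coefficients 1,3,1,0,0,0,0,0 for degrees 0…7.
Multiplying by (1 + t + t^2 + t^3) gives running coefficients 1,4,5,5,4,1,0,0 for degrees 0…7.
Multiplying by (1 + t^2 + t^4) gives running coefficients 1,4,6,9,10,10,9,6 for degrees 0…7.
Finally multiplying by (1 + t^2)^2, the product of all factors after the first has coefficients 1,4,8,17,23,32,35,35 for degrees 0…7.
[t^7] = 1·35 + 1·35 + 1·32 + 1·23 + 1·17 + 1·8 = 150.

150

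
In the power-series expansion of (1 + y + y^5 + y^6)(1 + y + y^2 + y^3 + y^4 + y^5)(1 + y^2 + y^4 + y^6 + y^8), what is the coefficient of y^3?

4

(1 + y + y^5 + y^6) has coefficients 1,1,0,0 for degrees 0…3.
(1 + y + y^2 + y^3 + y^4 + y^5) has coefficients 1,1,1,1 for degrees 0…3.
Finally multiplying by (1 + y^2 + y^4 + y^6 + y^8), the product of all factors after the first has coefficients 1,1,2,2 for degrees 0…3.
[y^3] = 1·2 + 1·2 = 4.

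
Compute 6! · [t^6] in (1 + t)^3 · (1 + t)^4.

5040

The EGF product rule gives c_6 = Σ_{k_1+k_2=6} C(6; k_1,k_2) · ∏ g_i(k_i), where (1+t)^3 gives the falling factorial (3)_k; (1+t)^4 gives the falling factorial (4)_k.
g_1(k) for k = 0…6: 1, 3, 6, 6, 0, 0, 0.
g_2(k) for k = 0…6: 1, 4, 12, 24, 24, 0, 0.
c_6 = Σ_k C(6,k)·g_1(k)·g_2(6−k) = 15·6·24 + 20·6·24 = 2160 + 2880 = 5040.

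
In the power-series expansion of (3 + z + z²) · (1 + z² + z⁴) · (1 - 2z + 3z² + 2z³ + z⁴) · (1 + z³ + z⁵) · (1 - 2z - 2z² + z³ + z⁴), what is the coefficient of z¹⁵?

14

(3 + z + z²) has coefficients 3,1,1 for degrees 0…2.
(1 + z² + z⁴) has coefficients 1,0,1,0,1,0,0,0,0,0,0,0,0,0,0,0 for degrees 0…15.
Multiplying by (1 - 2z + 3z² + 2z³ + z⁴) gives running coefficients 1,-2,4,0,5,0,4,2,1,0,0,0,0,0,0,0 for degrees 0…15.
Multiplying by (1 + z³ + z⁵) gives running coefficients 1,-2,4,1,3,5,2,11,1,9,2,5,2,1,0,0 for degrees 0…15.
Finally multiplying by (1 - 2z - 2z² + z³ + z⁴), the product of all factors after the first has coefficients 1,-4,6,-2,-8,-1,-9,1,-17,-8,-5,-5,-2,-2,1,5 for degrees 0…15.
[z¹⁵] = 3·5 + 1·1 + 1·(-2) = 14.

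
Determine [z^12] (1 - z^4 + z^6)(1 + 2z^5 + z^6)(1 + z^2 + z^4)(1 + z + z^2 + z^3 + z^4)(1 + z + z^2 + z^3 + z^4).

(1 - z^4 + z^6) has coefficients 1,0,0,0,-1,0,1 for degrees 0…6.
(1 + 2z^5 + z^6) has coefficients 1,0,0,0,0,2,1,0,0,0,0,0,0 for degrees 0…12.
Multiplying by (1 + z^2 + z^4) gives running coefficients 1,0,1,0,1,2,1,2,1,2,1,0,0 for degrees 0…12.
Multiplying by (1 + z + z^2 + z^3 + z^4) gives running coefficients 1,1,2,2,3,4,5,6,7,8,7,6,4 for degrees 0…12.
Finally multiplying by (1 + z + z^2 + z^3 + z^4), the product of all factors after the first has coefficients 1,2,4,6,9,12,16,20,25,30,33,34,32 for degrees 0…12.
[z^12] = 1·32 − 1·25 + 1·16 = 23.

23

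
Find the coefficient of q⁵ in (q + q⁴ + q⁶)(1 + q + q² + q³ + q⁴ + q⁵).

2

(q + q⁴ + q⁶) has coefficients 0,1,0,0,1,0 for degrees 0…5.
(1 + q + q² + q³ + q⁴ + q⁵) has coefficients 1,1,1,1,1,1 for degrees 0…5.
[q⁵] = 1·1 + 1·1 = 2.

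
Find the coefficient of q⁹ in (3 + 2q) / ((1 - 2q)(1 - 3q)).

212417

The denominator gives the recurrence a_n = 5a_(n−1) − 6a_(n−2) for n ≥ 2; the numerator fixes a_0 = 3, a_1 = 17.
Iterating: 3, 17, 67, 233, 763, 2417, 7507, 23033, 70123, 212417, so a_9 = 212417.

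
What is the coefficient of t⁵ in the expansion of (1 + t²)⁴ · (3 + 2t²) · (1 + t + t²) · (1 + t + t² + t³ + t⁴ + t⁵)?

103

(1 + t²)⁴ has coefficients 1,0,4,0,6,0 for degrees 0…5.
(3 + 2t²) has coefficients 3,0,2,0,0,0 for degrees 0…5.
Multiplying by (1 + t + t²) gives running coefficients 3,3,5,2,2,0 for degrees 0…5.
Finally multiplying by (1 + t + t² + t³ + t⁴ + t⁵), the product of all factors after the first has coefficients 3,6,11,13,15,15 for degrees 0…5.
[t⁵] = 1·15 + 4·13 + 6·6 = 103.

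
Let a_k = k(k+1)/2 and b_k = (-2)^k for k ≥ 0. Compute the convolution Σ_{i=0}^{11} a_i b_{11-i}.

This is [x^11] in the product of the two ordinary generating functions.
Σ = 0·(-2048) + 1·1024 + 3·(-512) + 6·256 + 10·(-128) + 15·64 + 21·(-32) + 28·16 + 36·(-8) + 45·4 + 55·(-2) + 66·1 = 328.

328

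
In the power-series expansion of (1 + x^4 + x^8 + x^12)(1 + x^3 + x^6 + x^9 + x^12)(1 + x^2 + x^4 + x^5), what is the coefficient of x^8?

(1 + x^4 + x^8 + x^12) has coefficients 1,0,0,0,1,0,0,0,1 for degrees 0…8.
(1 + x^3 + x^6 + x^9 + x^12) has coefficients 1,0,0,1,0,0,1,0,0 for degrees 0…8.
Finally multiplying by (1 + x^2 + x^4 + x^5), the product of all factors after the first has coefficients 1,0,1,1,1,2,1,1,2 for degrees 0…8.
[x^8] = 1·2 + 1·1 + 1·1 = 4.

4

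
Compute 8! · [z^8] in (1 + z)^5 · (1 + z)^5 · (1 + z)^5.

The EGF product rule gives c_8 = Σ_{k_1+k_2+k_3=8} C(8; k_1,k_2,k_3) · ∏ g_i(k_i), where (1+z)^5 gives the falling factorial (5)_k; (1+z)^5 gives the falling factorial (5)_k; (1+z)^5 gives the falling factorial (5)_k.
g_1(k) for k = 0…8: 1, 5, 20, 60, 120, 120, 0, 0, 0.
g_2(k) for k = 0…8: 1, 5, 20, 60, 120, 120, 0, 0, 0.
g_3(k) for k = 0…8: 1, 5, 20, 60, 120, 120, 0, 0, 0.
First combine the last two factors: h(k) = Σ_j C(k,j)·g_2(j)·g_3(k−j) for k = 0…8: 1, 10, 90, 720, 5040, 30240, 151200, 604800, 1814400.
c_8 = Σ_k C(8,k)·g_1(k)·h(8−k) = 1·1·1814400 + 8·5·604800 + 28·20·151200 + 56·60·30240 + 70·120·5040 + 56·120·720 = 1814400 + 24192000 + 84672000 + 101606400 + 42336000 + 4838400 = 259459200.

259459200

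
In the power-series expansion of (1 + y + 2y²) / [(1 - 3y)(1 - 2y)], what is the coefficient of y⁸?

The denominator gives the recurrence a_n = 5a_(n−1) − 6a_(n−2) for n ≥ 3; the numerator fixes a_0 = 1, a_1 = 6, a_2 = 26.
Iterating: 1, 6, 26, 94, 314, 1006, 3146, 9694, 29594, so a_8 = 29594.

29594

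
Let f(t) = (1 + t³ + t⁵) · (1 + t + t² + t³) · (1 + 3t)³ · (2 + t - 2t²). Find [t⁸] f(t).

(1 + t³ + t⁵) has coefficients 1,0,0,1,0,1 for degrees 0…5.
(1 + t + t² + t³) has coefficients 1,1,1,1,0,0,0,0,0 for degrees 0…8.
Multiplying by (1 + 3t)³ gives running coefficients 1,10,37,64,63,54,27,0,0 for degrees 0…8.
Finally multiplying by (2 + t - 2t²), the product of all factors after the first has coefficients 2,21,82,145,116,43,-18,-81,-54 for degrees 0…8.
[t⁸] = 1·(-54) + 1·43 + 1·145 = 134.

134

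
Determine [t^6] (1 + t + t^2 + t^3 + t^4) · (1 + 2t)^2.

(1 + t + t^2 + t^3 + t^4) has coefficients 1,1,1,1,1 for degrees 0…4.
(1 + 2t)^2 has coefficients 1,4,4,0,0,0,0 for degrees 0…6.
[t^6] = 1·0 + 1·0 + 1·0 + 1·0 + 1·4 = 4.

4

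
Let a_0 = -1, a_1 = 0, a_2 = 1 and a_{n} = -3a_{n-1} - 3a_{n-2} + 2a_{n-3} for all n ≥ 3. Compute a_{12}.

2075

The ordinary generating function has denominator 1 + 3q + 3q^2 - 2q^3.
Iterating the recurrence: a_0,…,a_{12} = -1, 0, 1, -5, 12, -19, 11, 48, -215, 523, -828, 485, 2075.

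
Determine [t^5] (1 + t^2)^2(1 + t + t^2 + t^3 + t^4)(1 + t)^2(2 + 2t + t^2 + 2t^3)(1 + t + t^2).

(1 + t^2)^2 has coefficients 1,0,2,0,1 for degrees 0…4.
(1 + t + t^2 + t^3 + t^4) has coefficients 1,1,1,1,1,0 for degrees 0…5.
Multiplying by (1 + t)^2 gives running coefficients 1,3,4,4,4,3 for degrees 0…5.
Multiplying by (2 + 2t + t^2 + 2t^3) gives running coefficients 2,8,15,21,26,26 for degrees 0…5.
Finally multiplying by (1 + t + t^2), the product of all factors after the first has coefficients 2,10,25,44,62,73 for degrees 0…5.
[t^5] = 1·73 + 2·44 + 1·10 = 171.

171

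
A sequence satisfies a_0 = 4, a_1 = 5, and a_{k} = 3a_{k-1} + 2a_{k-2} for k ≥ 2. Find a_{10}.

577139

The ordinary generating function has denominator 1 - 3y - 2y^2.
Iterating the recurrence: a_0,…,a_{10} = 4, 5, 23, 79, 283, 1007, 3587, 12775, 45499, 162047, 577139.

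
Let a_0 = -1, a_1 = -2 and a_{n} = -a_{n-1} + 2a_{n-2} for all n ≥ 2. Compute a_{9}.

The ordinary generating function has denominator 1 + y - 2y^2.
Iterating the recurrence: a_0,…,a_{9} = -1, -2, 0, -4, 4, -12, 20, -44, 84, -172.

-172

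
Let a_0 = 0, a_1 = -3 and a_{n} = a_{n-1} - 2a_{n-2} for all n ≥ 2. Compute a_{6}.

-15

The ordinary generating function has denominator 1 - t + 2t^2.
Iterating the recurrence: a_0,…,a_{6} = 0, -3, -3, 3, 9, 3, -15.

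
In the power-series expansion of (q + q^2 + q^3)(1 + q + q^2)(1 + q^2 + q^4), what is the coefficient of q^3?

4

(q + q^2 + q^3) has coefficients 0,1,1,1 for degrees 0…3.
(1 + q + q^2) has coefficients 1,1,1,0 for degrees 0…3.
Finally multiplying by (1 + q^2 + q^4), the product of all factors after the first has coefficients 1,1,2,1 for degrees 0…3.
[q^3] = 1·2 + 1·1 + 1·1 = 4.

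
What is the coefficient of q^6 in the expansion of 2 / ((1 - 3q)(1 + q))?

Partial fractions give a closed form: a_n = (3/2)·3^n + (1/2)·(-1)^n.
At n = 6: a_6 = 1094.

1094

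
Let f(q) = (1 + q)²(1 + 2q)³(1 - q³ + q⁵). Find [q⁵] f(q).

-16

(1 + q)² has coefficients 1,2,1 for degrees 0…2.
(1 + 2q)³ has coefficients 1,6,12,8,0,0 for degrees 0…5.
Finally multiplying by (1 - q³ + q⁵), the product of all factors after the first has coefficients 1,6,12,7,-6,-11 for degrees 0…5.
[q⁵] = 1·(-11) + 2·(-6) + 1·7 = -16.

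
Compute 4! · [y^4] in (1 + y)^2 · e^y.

21

The EGF product rule gives c_4 = Σ_{k_1+k_2=4} C(4; k_1,k_2) · ∏ g_i(k_i), where (1+y)^2 gives the falling factorial (2)_k; e^y gives (1)^k.
g_1(k) for k = 0…4: 1, 2, 2, 0, 0.
g_2(k) for k = 0…4: 1, 1, 1, 1, 1.
c_4 = Σ_k C(4,k)·g_1(k)·g_2(4−k) = 1·1·1 + 4·2·1 + 6·2·1 = 1 + 8 + 12 = 21.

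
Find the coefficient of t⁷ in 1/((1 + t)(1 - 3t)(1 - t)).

2460

Partial fractions give a closed form: a_n = (1/8)·(-1)^n + (9/8)·3^n + (-1/4)·1^n.
At n = 7: a_7 = 2460.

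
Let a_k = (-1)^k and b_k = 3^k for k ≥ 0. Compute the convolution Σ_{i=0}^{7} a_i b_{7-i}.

Write out a_i and b_{7-i} for i = 0,…,7 and sum the products.
Σ = 1·2187 − 1·729 + 1·243 − 1·81 + 1·27 − 1·9 + 1·3 − 1·1 = 1640.

1640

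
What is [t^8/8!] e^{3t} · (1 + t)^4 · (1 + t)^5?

The EGF product rule gives c_8 = Σ_{k_1+k_2+k_3=8} C(8; k_1,k_2,k_3) · ∏ g_i(k_i), where e^{3t} gives (3)^k; (1+t)^4 gives the falling factorial (4)_k; (1+t)^5 gives the falling factorial (5)_k.
g_1(k) for k = 0…8: 1, 3, 9, 27, 81, 243, 729, 2187, 6561.
g_2(k) for k = 0…8: 1, 4, 12, 24, 24, 0, 0, 0, 0.
g_3(k) for k = 0…8: 1, 5, 20, 60, 120, 120, 0, 0, 0.
First combine the last two factors: h(k) = Σ_j C(k,j)·g_2(j)·g_3(k−j) for k = 0…8: 1, 9, 72, 504, 3024, 15120, 60480, 181440, 362880.
c_8 = Σ_k C(8,k)·g_1(k)·h(8−k) = 1·1·362880 + 8·3·181440 + 28·9·60480 + 56·27·15120 + 70·81·3024 + 56·243·504 + 28·729·72 + 8·2187·9 + 1·6561·1 = 362880 + 4354560 + 15240960 + 22861440 + 17146080 + 6858432 + 1469664 + 157464 + 6561 = 68458041.

68458041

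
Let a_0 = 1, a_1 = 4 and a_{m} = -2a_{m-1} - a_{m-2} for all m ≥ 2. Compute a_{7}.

34

The ordinary generating function has denominator 1 + 2x + x^2.
Iterating the recurrence: a_0,…,a_{7} = 1, 4, -9, 14, -19, 24, -29, 34.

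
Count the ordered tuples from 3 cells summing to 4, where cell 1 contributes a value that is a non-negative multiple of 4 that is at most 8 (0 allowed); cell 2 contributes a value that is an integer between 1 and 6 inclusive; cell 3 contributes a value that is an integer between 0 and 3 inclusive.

The generating function for the choices is (1 + y⁴ + y⁸)·(y + y² + y³ + y⁴ + y⁵ + y⁶)·(1 + y + y² + y³); the count is [y⁴].
(1 + y⁴ + y⁸) has coefficients 1,0,0,0,1 for degrees 0…4.
(y + y² + y³ + y⁴ + y⁵ + y⁶) has coefficients 0,1,1,1,1 for degrees 0…4.
Finally multiplying by (1 + y + y² + y³), the product of all factors after the first has coefficients 0,1,2,3,4 for degrees 0…4.
[y⁴] = 1·4 + 1·0 = 4.

4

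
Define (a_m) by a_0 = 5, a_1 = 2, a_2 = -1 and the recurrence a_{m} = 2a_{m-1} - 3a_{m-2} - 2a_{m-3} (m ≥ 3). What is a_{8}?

403

The ordinary generating function has denominator 1 - 2q + 3q^2 + 2q^3.
Iterating the recurrence: a_0,…,a_{8} = 5, 2, -1, -18, -37, -18, 111, 350, 403.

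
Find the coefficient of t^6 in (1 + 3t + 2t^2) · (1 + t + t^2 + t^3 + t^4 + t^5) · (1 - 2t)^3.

(1 + 3t + 2t^2) has coefficients 1,3,2 for degrees 0…2.
(1 + t + t^2 + t^3 + t^4 + t^5) has coefficients 1,1,1,1,1,1,0 for degrees 0…6.
Finally multiplying by (1 - 2t)^3, the product of all factors after the first has coefficients 1,-5,7,-1,-1,-1,-2 for degrees 0…6.
[t^6] = 1·(-2) + 3·(-1) + 2·(-1) = -7.

-7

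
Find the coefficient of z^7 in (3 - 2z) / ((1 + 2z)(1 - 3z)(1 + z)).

Partial fractions give a closed form: a_n = (16/5)·(-2)^n + (21/20)·3^n + (-5/4)·(-1)^n.
At n = 7: a_7 = 1888.

1888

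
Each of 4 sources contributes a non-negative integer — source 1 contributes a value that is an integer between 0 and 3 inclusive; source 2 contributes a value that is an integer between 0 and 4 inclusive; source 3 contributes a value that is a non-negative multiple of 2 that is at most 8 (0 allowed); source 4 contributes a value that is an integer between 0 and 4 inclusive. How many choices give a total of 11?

47

The generating function for the choices is (1 + x + x² + x³)·(1 + x + x² + x³ + x⁴)·(1 + x² + x⁴ + x⁶ + x⁸)·(1 + x + x² + x³ + x⁴); the count is [x¹¹].
(1 + x + x² + x³) has coefficients 1,1,1,1 for degrees 0…3.
(1 + x + x² + x³ + x⁴) has coefficients 1,1,1,1,1,0,0,0,0,0,0,0 for degrees 0…11.
Multiplying by (1 + x² + x⁴ + x⁶ + x⁸) gives running coefficients 1,1,2,2,3,2,3,2,3,2,2,1 for degrees 0…11.
Finally multiplying by (1 + x + x² + x³ + x⁴), the product of all factors after the first has coefficients 1,2,4,6,9,10,12,12,13,12,12,10 for degrees 0…11.
[x¹¹] = 1·10 + 1·12 + 1·12 + 1·13 = 47.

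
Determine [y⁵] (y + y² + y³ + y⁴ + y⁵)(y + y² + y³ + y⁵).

3

(y + y² + y³ + y⁴ + y⁵) has coefficients 0,1,1,1,1,1 for degrees 0…5.
(y + y² + y³ + y⁵) has coefficients 0,1,1,1,0,1 for degrees 0…5.
[y⁵] = 1·0 + 1·1 + 1·1 + 1·1 + 1·0 = 3.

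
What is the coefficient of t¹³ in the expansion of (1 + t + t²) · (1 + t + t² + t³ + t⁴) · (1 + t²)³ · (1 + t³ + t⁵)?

21

(1 + t + t²) has coefficients 1,1,1 for degrees 0…2.
(1 + t + t² + t³ + t⁴) has coefficients 1,1,1,1,1,0,0,0,0,0,0,0,0,0 for degrees 0…13.
Multiplying by (1 + t²)³ gives running coefficients 1,1,4,4,7,6,7,4,4,1,1,0,0,0 for degrees 0…13.
Finally multiplying by (1 + t³ + t⁵), the product of all factors after the first has coefficients 1,1,4,5,8,11,12,15,14,15,11,11,5,5 for degrees 0…13.
[t¹³] = 1·5 + 1·5 + 1·11 = 21.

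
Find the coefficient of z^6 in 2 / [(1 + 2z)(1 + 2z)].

896

The denominator gives the recurrence a_n = −4a_(n−1) − 4a_(n−2) for n ≥ 2; the numerator fixes a_0 = 2, a_1 = -8.
Iterating: 2, -8, 24, -64, 160, -384, 896, so a_6 = 896.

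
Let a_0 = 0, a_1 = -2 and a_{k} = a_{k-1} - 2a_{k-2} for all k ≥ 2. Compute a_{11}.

The ordinary generating function has denominator 1 - t + 2t^2.
Iterating the recurrence: a_0,…,a_{11} = 0, -2, -2, 2, 6, 2, -10, -14, 6, 34, 22, -46.

-46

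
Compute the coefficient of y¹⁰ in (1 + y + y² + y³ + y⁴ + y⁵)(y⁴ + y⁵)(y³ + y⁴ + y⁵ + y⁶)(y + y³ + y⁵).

(1 + y + y² + y³ + y⁴ + y⁵) has coefficients 1,1,1,1,1,1 for degrees 0…5.
(y⁴ + y⁵) has coefficients 0,0,0,0,1,1,0,0,0,0,0 for degrees 0…10.
Multiplying by (y³ + y⁴ + y⁵ + y⁶) gives running coefficients 0,0,0,0,0,0,0,1,2,2,2 for degrees 0…10.
Finally multiplying by (y + y³ + y⁵), the product of all factors after the first has coefficients 0,0,0,0,0,0,0,0,1,2,3 for degrees 0…10.
[y¹⁰] = 1·3 + 1·2 + 1·1 + 1·0 + 1·0 + 1·0 = 6.

6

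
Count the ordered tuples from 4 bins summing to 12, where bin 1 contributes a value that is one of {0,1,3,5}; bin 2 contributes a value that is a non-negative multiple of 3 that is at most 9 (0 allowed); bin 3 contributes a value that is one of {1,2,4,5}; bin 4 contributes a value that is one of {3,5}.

The generating function for the choices is (1 + q + q³ + q⁵)·(1 + q³ + q⁶ + q⁹)·(q + q² + q⁴ + q⁵)·(q³ + q⁵); the count is [q¹²].
(1 + q + q³ + q⁵) has coefficients 1,1,0,1,0,1 for degrees 0…5.
(1 + q³ + q⁶ + q⁹) has coefficients 1,0,0,1,0,0,1,0,0,1,0,0,0 for degrees 0…12.
Multiplying by (q + q² + q⁴ + q⁵) gives running coefficients 0,1,1,0,2,2,0,2,2,0,2,2,0 for degrees 0…12.
Finally multiplying by (q³ + q⁵), the product of all factors after the first has coefficients 0,0,0,0,1,1,1,3,2,2,4,2,2 for degrees 0…12.
[q¹²] = 1·2 + 1·2 + 1·2 + 1·3 = 9.

9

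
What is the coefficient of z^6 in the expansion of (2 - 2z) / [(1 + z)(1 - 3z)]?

The denominator gives the recurrence a_n = 2a_(n−1) + 3a_(n−2) for n ≥ 3; the numerator fixes a_0 = 2, a_1 = 2, a_2 = 10.
Iterating: 2, 2, 10, 26, 82, 242, 730, so a_6 = 730.

730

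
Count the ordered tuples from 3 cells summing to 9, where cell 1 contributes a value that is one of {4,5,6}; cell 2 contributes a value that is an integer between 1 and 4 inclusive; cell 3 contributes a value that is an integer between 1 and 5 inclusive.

The generating function for the choices is (x^4 + x^5 + x^6)·(x + x^2 + x^3 + x^4)·(x + x^2 + x^3 + x^4 + x^5); the count is [x^9].
(x^4 + x^5 + x^6) has coefficients 0,0,0,0,1,1,1 for degrees 0…6.
(x + x^2 + x^3 + x^4) has coefficients 0,1,1,1,1,0,0,0,0,0 for degrees 0…9.
Finally multiplying by (x + x^2 + x^3 + x^4 + x^5), the product of all factors after the first has coefficients 0,0,1,2,3,4,4,3,2,1 for degrees 0…9.
[x^9] = 1·4 + 1·3 + 1·2 = 9.

9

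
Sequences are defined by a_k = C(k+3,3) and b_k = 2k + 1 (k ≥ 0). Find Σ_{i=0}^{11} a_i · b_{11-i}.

7371

This is [x^11] in the product of the two ordinary generating functions.
Σ = 1·23 + 4·21 + 10·19 + 20·17 + 35·15 + 56·13 + 84·11 + 120·9 + 165·7 + 220·5 + 286·3 + 364·1 = 7371.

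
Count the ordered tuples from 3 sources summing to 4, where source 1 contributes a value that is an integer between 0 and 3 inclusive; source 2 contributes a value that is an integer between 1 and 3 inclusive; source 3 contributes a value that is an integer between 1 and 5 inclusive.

6

The generating function for the choices is (1 + x + x^2 + x^3)·(x + x^2 + x^3)·(x + x^2 + x^3 + x^4 + x^5); the count is [x^4].
(1 + x + x^2 + x^3) has coefficients 1,1,1,1 for degrees 0…3.
(x + x^2 + x^3) has coefficients 0,1,1,1,0 for degrees 0…4.
Finally multiplying by (x + x^2 + x^3 + x^4 + x^5), the product of all factors after the first has coefficients 0,0,1,2,3 for degrees 0…4.
[x^4] = 1·3 + 1·2 + 1·1 + 1·0 = 6.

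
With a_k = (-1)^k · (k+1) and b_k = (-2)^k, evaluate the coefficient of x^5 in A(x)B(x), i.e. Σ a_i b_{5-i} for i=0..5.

-120

This is [x^5] in the product of the two ordinary generating functions.
Σ = 1·(-32) − 2·16 + 3·(-8) − 4·4 + 5·(-2) − 6·1 = -120.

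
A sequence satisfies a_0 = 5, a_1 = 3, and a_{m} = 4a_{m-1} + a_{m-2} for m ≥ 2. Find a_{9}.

The ordinary generating function has denominator 1 - 4t - t^2.
Iterating the recurrence: a_0,…,a_{9} = 5, 3, 17, 71, 301, 1275, 5401, 22879, 96917, 410547.

410547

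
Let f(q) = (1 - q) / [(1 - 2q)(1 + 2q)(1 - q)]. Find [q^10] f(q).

The denominator gives the recurrence a_n = a_(n−1) + 4a_(n−2) − 4a_(n−3) for n ≥ 3; the numerator fixes a_0 = 1, a_1 = 0, a_2 = 4.
Iterating: 1, 0, 4, 0, 16, 0, 64, 0, 256, 0, 1024, so a_10 = 1024.

1024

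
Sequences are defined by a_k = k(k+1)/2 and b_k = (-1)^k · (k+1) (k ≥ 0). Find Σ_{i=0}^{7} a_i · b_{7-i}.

This is [x^7] in the product of the two ordinary generating functions.
Σ = 0·(-8) + 1·7 + 3·(-6) + 6·5 + 10·(-4) + 15·3 + 21·(-2) + 28·1 = 10.

10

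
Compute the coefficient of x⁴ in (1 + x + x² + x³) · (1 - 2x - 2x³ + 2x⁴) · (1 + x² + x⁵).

(1 + x + x² + x³) has coefficients 1,1,1,1 for degrees 0…3.
(1 - 2x - 2x³ + 2x⁴) has coefficients 1,-2,0,-2,2 for degrees 0…4.
Finally multiplying by (1 + x² + x⁵), the product of all factors after the first has coefficients 1,-2,1,-4,2 for degrees 0…4.
[x⁴] = 1·2 + 1·(-4) + 1·1 + 1·(-2) = -3.

-3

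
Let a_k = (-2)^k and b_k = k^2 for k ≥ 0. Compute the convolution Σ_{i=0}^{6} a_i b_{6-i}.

10

The convolution is the x^6 coefficient of A(x)B(x).
Σ = 1·36 − 2·25 + 4·16 − 8·9 + 16·4 − 32·1 + 64·0 = 10.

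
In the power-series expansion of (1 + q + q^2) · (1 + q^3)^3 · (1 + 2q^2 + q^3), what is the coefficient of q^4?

(1 + q + q^2) has coefficients 1,1,1 for degrees 0…2.
(1 + q^3)^3 has coefficients 1,0,0,3,0 for degrees 0…4.
Finally multiplying by (1 + 2q^2 + q^3), the product of all factors after the first has coefficients 1,0,2,4,0 for degrees 0…4.
[q^4] = 1·0 + 1·4 + 1·2 = 6.

6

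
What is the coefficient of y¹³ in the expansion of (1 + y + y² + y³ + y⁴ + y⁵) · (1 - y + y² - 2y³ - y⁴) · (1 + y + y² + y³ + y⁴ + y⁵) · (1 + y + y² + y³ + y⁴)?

-43

(1 + y + y² + y³ + y⁴ + y⁵) has coefficients 1,1,1,1,1,1 for degrees 0…5.
(1 - y + y² - 2y³ - y⁴) has coefficients 1,-1,1,-2,-1,0,0,0,0,0,0,0,0,0 for degrees 0…13.
Multiplying by (1 + y + y² + y³ + y⁴ + y⁵) gives running coefficients 1,0,1,-1,-2,-2,-3,-2,-3,-1,0,0,0,0 for degrees 0…13.
Finally multiplying by (1 + y + y² + y³ + y⁴), the product of all factors after the first has coefficients 1,1,2,1,-1,-4,-7,-10,-12,-11,-9,-6,-4,-1 for degrees 0…13.
[y¹³] = 1·(-1) + 1·(-4) + 1·(-6) + 1·(-9) + 1·(-11) + 1·(-12) = -43.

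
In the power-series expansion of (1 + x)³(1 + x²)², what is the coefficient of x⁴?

7

(1 + x)³ has coefficients 1,3,3,1 for degrees 0…3.
(1 + x²)² has coefficients 1,0,2,0,1 for degrees 0…4.
[x⁴] = 1·1 + 3·0 + 3·2 + 1·0 = 7.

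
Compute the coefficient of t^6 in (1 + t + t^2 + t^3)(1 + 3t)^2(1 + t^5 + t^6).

8

(1 + t + t^2 + t^3) has coefficients 1,1,1,1 for degrees 0…3.
(1 + 3t)^2 has coefficients 1,6,9,0,0,0,0 for degrees 0…6.
Finally multiplying by (1 + t^5 + t^6), the product of all factors after the first has coefficients 1,6,9,0,0,1,7 for degrees 0…6.
[t^6] = 1·7 + 1·1 + 1·0 + 1·0 = 8.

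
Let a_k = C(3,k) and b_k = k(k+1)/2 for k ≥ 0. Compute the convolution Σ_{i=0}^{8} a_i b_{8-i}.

This is [x^8] in the product of the two ordinary generating functions.
Σ = 1·36 + 3·28 + 3·21 + 1·15 + 0·10 + 0·6 + 0·3 + 0·1 + 0·0 = 198.

198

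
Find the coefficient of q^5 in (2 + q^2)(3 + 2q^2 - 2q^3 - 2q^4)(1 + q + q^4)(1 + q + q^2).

(2 + q^2) has coefficients 2,0,1 for degrees 0…2.
(3 + 2q^2 - 2q^3 - 2q^4) has coefficients 3,0,2,-2,-2,0 for degrees 0…5.
Multiplying by (1 + q + q^4) gives running coefficients 3,3,2,0,-1,-2 for degrees 0…5.
Finally multiplying by (1 + q + q^2), the product of all factors after the first has coefficients 3,6,8,5,1,-3 for degrees 0…5.
[q^5] = 2·(-3) + 1·5 = -1.

-1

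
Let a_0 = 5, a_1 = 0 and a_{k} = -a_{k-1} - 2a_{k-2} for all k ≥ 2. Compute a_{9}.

The ordinary generating function has denominator 1 + y + 2y^2.
Iterating the recurrence: a_0,…,a_{9} = 5, 0, -10, 10, 10, -30, 10, 50, -70, -30.

-30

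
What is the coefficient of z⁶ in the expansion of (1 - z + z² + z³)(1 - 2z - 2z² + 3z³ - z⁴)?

(1 - z + z² + z³) has coefficients 1,-1,1,1 for degrees 0…3.
(1 - 2z - 2z² + 3z³ - z⁴) has coefficients 1,-2,-2,3,-1,0,0 for degrees 0…6.
[z⁶] = 1·0 − 1·0 + 1·(-1) + 1·3 = 2.

2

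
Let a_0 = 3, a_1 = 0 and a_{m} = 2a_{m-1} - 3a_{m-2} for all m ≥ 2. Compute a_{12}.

The ordinary generating function has denominator 1 - 2y + 3y^2.
Iterating the recurrence: a_0,…,a_{12} = 3, 0, -9, -18, -9, 36, 99, 90, -117, -504, -657, 198, 2367.

2367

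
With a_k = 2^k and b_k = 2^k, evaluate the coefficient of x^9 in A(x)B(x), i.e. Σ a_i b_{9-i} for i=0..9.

5120

This is [x^9] in the product of the two ordinary generating functions.
Σ = 1·512 + 2·256 + 4·128 + 8·64 + 16·32 + 32·16 + 64·8 + 128·4 + 256·2 + 512·1 = 5120.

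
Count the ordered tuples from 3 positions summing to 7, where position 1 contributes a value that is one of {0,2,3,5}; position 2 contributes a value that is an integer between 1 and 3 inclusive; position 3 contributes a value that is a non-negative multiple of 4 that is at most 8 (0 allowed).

The generating function for the choices is (1 + y² + y³ + y⁵)·(y + y² + y³)·(1 + y⁴ + y⁸); the count is [y⁷].
(1 + y² + y³ + y⁵) has coefficients 1,0,1,1,0,1 for degrees 0…5.
(y + y² + y³) has coefficients 0,1,1,1,0,0,0,0 for degrees 0…7.
Finally multiplying by (1 + y⁴ + y⁸), the product of all factors after the first has coefficients 0,1,1,1,0,1,1,1 for degrees 0…7.
[y⁷] = 1·1 + 1·1 + 1·0 + 1·1 = 3.

3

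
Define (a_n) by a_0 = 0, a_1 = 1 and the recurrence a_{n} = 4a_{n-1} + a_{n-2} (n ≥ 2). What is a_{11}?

The ordinary generating function has denominator 1 - 4t - t^2.
Iterating the recurrence: a_0,…,a_{11} = 0, 1, 4, 17, 72, 305, 1292, 5473, 23184, 98209, 416020, 1762289.

1762289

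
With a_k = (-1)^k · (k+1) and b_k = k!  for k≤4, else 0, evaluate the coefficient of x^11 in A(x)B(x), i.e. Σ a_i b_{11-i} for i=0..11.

The convolution is the t^11 coefficient of A(t)B(t).
Σ = 1·0 − 2·0 + 3·0 − 4·0 + 5·0 − 6·0 + 7·0 − 8·24 + 9·6 − 10·2 + 11·1 − 12·1 = -159.

-159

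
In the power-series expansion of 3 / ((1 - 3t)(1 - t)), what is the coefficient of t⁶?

Partial fractions give a closed form: a_n = (9/2)·3^n + (-3/2)·1^n.
At n = 6: a_6 = 3279.

3279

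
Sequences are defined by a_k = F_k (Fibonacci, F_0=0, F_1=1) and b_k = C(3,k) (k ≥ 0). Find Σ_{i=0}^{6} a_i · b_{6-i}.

Write out a_i and b_{6-i} for i = 0,…,6 and sum the products.
Σ = 0·0 + 1·0 + 1·0 + 2·1 + 3·3 + 5·3 + 8·1 = 34.

34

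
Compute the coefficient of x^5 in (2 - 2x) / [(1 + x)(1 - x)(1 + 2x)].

-126

Partial fractions give a closed form: a_n = (-2)·(-1)^n + (4)·(-2)^n.
At n = 5: a_5 = -126.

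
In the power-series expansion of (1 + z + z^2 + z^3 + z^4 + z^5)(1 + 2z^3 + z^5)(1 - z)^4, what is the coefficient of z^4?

(1 + z + z^2 + z^3 + z^4 + z^5) has coefficients 1,1,1,1,1 for degrees 0…4.
(1 + 2z^3 + z^5) has coefficients 1,0,0,2,0 for degrees 0…4.
Finally multiplying by (1 - z)^4, the product of all factors after the first has coefficients 1,-4,6,-2,-7 for degrees 0…4.
[z^4] = 1·(-7) + 1·(-2) + 1·6 + 1·(-4) + 1·1 = -6.

-6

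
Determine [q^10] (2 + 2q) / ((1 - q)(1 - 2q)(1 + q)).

Partial fractions give a closed form: a_n = (-2)·1^n + (4)·2^n.
At n = 10: a_10 = 4094.

4094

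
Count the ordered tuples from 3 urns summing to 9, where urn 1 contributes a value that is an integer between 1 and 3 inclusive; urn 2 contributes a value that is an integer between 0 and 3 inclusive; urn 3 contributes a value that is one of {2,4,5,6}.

The generating function for the choices is (x + x^2 + x^3)·(1 + x + x^2 + x^3)·(x^2 + x^4 + x^5 + x^6); the count is [x^9].
(x + x^2 + x^3) has coefficients 0,1,1,1 for degrees 0…3.
(1 + x + x^2 + x^3) has coefficients 1,1,1,1,0,0,0,0,0,0 for degrees 0…9.
Finally multiplying by (x^2 + x^4 + x^5 + x^6), the product of all factors after the first has coefficients 0,0,1,1,2,3,3,3,2,1 for degrees 0…9.
[x^9] = 1·2 + 1·3 + 1·3 = 8.

8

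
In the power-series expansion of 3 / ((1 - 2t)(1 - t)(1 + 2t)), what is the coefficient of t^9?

1023

Partial fractions give a closed form: a_n = (3)·2^n + (-1)·1^n + (1)·(-2)^n.
At n = 9: a_9 = 1023.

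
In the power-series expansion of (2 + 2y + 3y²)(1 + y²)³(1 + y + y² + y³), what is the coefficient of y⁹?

(2 + 2y + 3y²) has coefficients 2,2,3 for degrees 0…2.
(1 + y²)³ has coefficients 1,0,3,0,3,0,1,0,0,0 for degrees 0…9.
Finally multiplying by (1 + y + y² + y³), the product of all factors after the first has coefficients 1,1,4,4,6,6,4,4,1,1 for degrees 0…9.
[y⁹] = 2·1 + 2·1 + 3·4 = 16.

16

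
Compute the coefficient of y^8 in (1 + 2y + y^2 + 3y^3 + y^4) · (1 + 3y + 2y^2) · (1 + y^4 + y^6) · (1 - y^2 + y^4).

22

(1 + 2y + y^2 + 3y^3 + y^4) has coefficients 1,2,1,3,1 for degrees 0…4.
(1 + 3y + 2y^2) has coefficients 1,3,2,0,0,0,0,0,0 for degrees 0…8.
Multiplying by (1 + y^4 + y^6) gives running coefficients 1,3,2,0,1,3,3,3,2 for degrees 0…8.
Finally multiplying by (1 - y^2 + y^4), the product of all factors after the first has coefficients 1,3,1,-3,0,6,4,0,0 for degrees 0…8.
[y^8] = 1·0 + 2·0 + 1·4 + 3·6 + 1·0 = 22.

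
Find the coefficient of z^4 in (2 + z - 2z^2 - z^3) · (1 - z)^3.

-4

(2 + z - 2z^2 - z^3) has coefficients 2,1,-2,-1 for degrees 0…3.
(1 - z)^3 has coefficients 1,-3,3,-1,0 for degrees 0…4.
[z^4] = 2·0 + 1·(-1) − 2·3 − 1·(-3) = -4.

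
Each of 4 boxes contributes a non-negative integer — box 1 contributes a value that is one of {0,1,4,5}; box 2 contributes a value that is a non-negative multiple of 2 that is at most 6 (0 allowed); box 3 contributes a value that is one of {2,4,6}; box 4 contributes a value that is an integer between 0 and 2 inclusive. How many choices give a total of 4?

4

The generating function for the choices is (1 + t + t^4 + t^5)·(1 + t^2 + t^4 + t^6)·(t^2 + t^4 + t^6)·(1 + t + t^2); the count is [t^4].
(1 + t + t^4 + t^5) has coefficients 1,1,0,0,1 for degrees 0…4.
(1 + t^2 + t^4 + t^6) has coefficients 1,0,1,0,1 for degrees 0…4.
Multiplying by (t^2 + t^4 + t^6) gives running coefficients 0,0,1,0,2 for degrees 0…4.
Finally multiplying by (1 + t + t^2), the product of all factors after the first has coefficients 0,0,1,1,3 for degrees 0…4.
[t^4] = 1·3 + 1·1 + 1·0 = 4.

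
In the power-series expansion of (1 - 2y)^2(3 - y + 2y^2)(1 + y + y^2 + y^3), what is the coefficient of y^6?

(1 - 2y)^2 has coefficients 1,-4,4 for degrees 0…2.
(3 - y + 2y^2) has coefficients 3,-1,2,0,0,0,0 for degrees 0…6.
Finally multiplying by (1 + y + y^2 + y^3), the product of all factors after the first has coefficients 3,2,4,4,1,2,0 for degrees 0…6.
[y^6] = 1·0 − 4·2 + 4·1 = -4.

-4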